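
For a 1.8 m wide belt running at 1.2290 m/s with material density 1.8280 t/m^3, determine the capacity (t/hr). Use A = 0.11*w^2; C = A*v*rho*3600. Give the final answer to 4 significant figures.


A = 0.11 * 1.8^2 = 0.3564 m^2
C = 0.3564 * 1.2290 * 1.8280 * 3600
C = 2882 t/hr


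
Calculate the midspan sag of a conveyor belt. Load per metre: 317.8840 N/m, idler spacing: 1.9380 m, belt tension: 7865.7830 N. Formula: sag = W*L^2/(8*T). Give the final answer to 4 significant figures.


sag = 317.8840 * 1.9380^2 / (8 * 7865.7830)
sag = 0.01897 m


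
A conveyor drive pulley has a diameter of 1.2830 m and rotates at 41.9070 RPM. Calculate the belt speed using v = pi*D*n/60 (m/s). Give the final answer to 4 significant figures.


v = pi * 1.2830 * 41.9070 / 60
v = 2.815 m/s


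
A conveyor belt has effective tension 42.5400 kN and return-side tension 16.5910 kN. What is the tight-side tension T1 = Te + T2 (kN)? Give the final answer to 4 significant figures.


T1 = Te + T2 = 42.5400 + 16.5910
T1 = 59.13 kN


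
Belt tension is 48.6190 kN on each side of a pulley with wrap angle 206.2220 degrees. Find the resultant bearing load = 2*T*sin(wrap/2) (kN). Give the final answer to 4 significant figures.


F = 2 * 48.6190 * sin(206.2220/2 deg)
F = 94.70 kN


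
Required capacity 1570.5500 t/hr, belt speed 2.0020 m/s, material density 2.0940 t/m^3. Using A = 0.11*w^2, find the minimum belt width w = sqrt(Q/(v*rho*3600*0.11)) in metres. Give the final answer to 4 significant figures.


A_req = 1570.5500 / (2.0020 * 2.0940 * 3600) = 0.104066 m^2
w = sqrt(0.104066 / 0.11)
w = 0.9727 m


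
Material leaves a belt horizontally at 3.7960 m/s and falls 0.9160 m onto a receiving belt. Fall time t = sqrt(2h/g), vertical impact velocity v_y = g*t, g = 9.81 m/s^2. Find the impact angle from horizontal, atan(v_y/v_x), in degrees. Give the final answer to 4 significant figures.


t = sqrt(2*0.9160/9.81) = 0.432144 s
v_y = 9.81 * 0.432144 = 4.23933 m/s
angle = atan(4.23933 / 3.7960) = 48.16 deg


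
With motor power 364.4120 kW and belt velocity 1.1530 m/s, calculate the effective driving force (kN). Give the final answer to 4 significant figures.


Te = P / v = 364.4120 / 1.1530
Te = 316.1 kN


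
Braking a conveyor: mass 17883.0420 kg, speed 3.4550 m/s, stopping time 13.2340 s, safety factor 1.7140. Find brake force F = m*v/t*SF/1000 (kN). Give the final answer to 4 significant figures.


F = 17883.0420 * 3.4550 / 13.2340 * 1.7140 / 1000
F = 8.002 kN


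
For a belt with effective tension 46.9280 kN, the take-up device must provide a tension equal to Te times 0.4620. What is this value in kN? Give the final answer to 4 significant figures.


T_tu = 46.9280 * 0.4620
T_tu = 21.68 kN


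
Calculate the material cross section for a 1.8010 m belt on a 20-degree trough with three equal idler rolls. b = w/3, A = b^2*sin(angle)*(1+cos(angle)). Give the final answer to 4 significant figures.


b = 1.8010/3 = 0.600333 m
A = 0.600333^2 * sin(20 deg) * (1 + cos(20 deg))
A = 0.2391 m^2


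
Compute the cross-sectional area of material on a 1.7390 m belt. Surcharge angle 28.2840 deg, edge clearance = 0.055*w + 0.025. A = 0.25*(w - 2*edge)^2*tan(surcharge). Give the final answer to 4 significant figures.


edge = 0.055*1.7390 + 0.025 = 0.120645 m
ew = 1.7390 - 2*0.120645 = 1.49771 m
A = 0.25 * 1.49771^2 * tan(28.2840 deg)
A = 0.3017 m^2


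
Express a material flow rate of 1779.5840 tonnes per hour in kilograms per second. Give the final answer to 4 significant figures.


m_dot = 1779.5840 * 1000 / 3600
m_dot = 494.3 kg/s


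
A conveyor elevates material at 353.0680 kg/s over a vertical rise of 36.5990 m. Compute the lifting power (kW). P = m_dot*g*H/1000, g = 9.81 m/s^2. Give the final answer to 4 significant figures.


P = 353.0680 * 9.81 * 36.5990 / 1000
P = 126.8 kW


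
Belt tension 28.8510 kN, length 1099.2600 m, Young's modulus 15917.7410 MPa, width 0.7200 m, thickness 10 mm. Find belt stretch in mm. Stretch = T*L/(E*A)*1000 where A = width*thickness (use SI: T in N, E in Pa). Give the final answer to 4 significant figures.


A = 0.7200 * 0.01 = 0.00720 m^2
Stretch = 28.8510*1000 * 1099.2600 / (15917.7410e6 * 0.00720) * 1000
Stretch = 276.7 mm


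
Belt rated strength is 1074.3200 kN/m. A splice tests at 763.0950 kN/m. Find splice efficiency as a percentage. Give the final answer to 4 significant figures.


Eff = 763.0950 / 1074.3200 * 100
Eff = 71.03 %


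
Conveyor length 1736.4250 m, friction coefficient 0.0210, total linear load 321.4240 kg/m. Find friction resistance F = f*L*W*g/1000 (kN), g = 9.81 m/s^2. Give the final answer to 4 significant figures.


F = 0.0210 * 1736.4250 * 321.4240 * 9.81 / 1000
F = 115.0 kN


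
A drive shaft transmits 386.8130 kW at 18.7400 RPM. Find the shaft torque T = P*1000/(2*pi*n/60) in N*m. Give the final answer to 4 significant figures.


omega = 2*pi*18.7400/60 = 1.96245 rad/s
T = 386.8130*1000 / 1.96245
T = 197100 N*m


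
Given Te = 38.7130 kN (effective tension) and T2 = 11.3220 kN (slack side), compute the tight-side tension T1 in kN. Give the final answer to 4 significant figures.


T1 = Te + T2 = 38.7130 + 11.3220
T1 = 50.03 kN


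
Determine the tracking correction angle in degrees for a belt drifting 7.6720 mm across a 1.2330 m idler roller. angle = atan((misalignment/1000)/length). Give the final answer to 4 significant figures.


misalign_m = 7.6720 / 1000 = 0.007672 m
angle = atan(0.007672 / 1.2330)
angle = 0.3565 deg


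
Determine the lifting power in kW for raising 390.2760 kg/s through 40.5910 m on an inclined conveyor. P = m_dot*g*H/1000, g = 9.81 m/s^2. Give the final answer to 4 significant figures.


P = 390.2760 * 9.81 * 40.5910 / 1000
P = 155.4 kW


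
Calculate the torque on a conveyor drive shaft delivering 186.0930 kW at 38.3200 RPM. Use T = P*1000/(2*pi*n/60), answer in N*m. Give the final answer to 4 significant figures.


omega = 2*pi*38.3200/60 = 4.01286 rad/s
T = 186.0930*1000 / 4.01286
T = 46370 N*m


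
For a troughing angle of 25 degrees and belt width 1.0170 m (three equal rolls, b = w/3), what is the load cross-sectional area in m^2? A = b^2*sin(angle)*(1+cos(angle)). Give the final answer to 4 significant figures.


b = 1.0170/3 = 0.339 m
A = 0.339^2 * sin(25 deg) * (1 + cos(25 deg))
A = 0.09259 m^2


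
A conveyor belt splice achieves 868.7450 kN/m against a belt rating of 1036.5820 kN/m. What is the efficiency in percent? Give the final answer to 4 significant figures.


Eff = 868.7450 / 1036.5820 * 100
Eff = 83.81 %


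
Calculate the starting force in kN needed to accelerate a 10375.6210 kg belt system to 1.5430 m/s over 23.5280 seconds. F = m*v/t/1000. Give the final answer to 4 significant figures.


F = 10375.6210 * 1.5430 / 23.5280 / 1000
F = 0.6804 kN


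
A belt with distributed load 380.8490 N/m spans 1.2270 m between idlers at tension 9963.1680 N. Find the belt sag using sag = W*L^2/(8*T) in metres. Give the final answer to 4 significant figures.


sag = 380.8490 * 1.2270^2 / (8 * 9963.1680)
sag = 0.007194 m


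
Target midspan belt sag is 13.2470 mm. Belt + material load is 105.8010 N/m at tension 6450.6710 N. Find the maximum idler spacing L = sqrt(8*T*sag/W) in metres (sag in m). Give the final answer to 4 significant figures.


sag = 13.2470/1000 = 0.013247 m
L = sqrt(8 * 6450.6710 * 0.013247 / 105.8010)
L = 2.542 m


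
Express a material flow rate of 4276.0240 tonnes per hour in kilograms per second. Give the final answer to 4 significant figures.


m_dot = 4276.0240 * 1000 / 3600
m_dot = 1188 kg/s


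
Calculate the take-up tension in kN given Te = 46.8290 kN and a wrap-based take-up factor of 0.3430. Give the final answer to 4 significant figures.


T_tu = 46.8290 * 0.3430
T_tu = 16.06 kN


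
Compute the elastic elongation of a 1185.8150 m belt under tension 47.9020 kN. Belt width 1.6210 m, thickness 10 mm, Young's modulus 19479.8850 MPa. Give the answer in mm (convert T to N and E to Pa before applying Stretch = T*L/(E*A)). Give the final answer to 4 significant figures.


A = 1.6210 * 0.01 = 0.01621 m^2
Stretch = 47.9020*1000 * 1185.8150 / (19479.8850e6 * 0.01621) * 1000
Stretch = 179.9 mm


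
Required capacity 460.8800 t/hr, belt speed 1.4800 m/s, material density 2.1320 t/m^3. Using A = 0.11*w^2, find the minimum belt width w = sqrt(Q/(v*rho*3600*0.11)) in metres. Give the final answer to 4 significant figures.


A_req = 460.8800 / (1.4800 * 2.1320 * 3600) = 0.0405729 m^2
w = sqrt(0.0405729 / 0.11)
w = 0.6073 m


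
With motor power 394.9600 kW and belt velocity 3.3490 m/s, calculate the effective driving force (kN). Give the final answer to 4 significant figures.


Te = P / v = 394.9600 / 3.3490
Te = 117.9 kN


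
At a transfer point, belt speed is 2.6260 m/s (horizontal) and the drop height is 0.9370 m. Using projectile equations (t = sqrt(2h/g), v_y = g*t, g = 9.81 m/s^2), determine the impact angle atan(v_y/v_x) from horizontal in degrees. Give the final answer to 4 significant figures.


t = sqrt(2*0.9370/9.81) = 0.437069 s
v_y = 9.81 * 0.437069 = 4.28765 m/s
angle = atan(4.28765 / 2.6260) = 58.51 deg


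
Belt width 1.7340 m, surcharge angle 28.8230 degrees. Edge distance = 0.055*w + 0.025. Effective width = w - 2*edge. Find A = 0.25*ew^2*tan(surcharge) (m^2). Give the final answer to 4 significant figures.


edge = 0.055*1.7340 + 0.025 = 0.12037 m
ew = 1.7340 - 2*0.12037 = 1.49326 m
A = 0.25 * 1.49326^2 * tan(28.8230 deg)
A = 0.3068 m^2


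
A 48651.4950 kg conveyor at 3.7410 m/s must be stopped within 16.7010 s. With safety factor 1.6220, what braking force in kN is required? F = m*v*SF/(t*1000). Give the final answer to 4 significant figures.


F = 48651.4950 * 3.7410 / 16.7010 * 1.6220 / 1000
F = 17.68 kN


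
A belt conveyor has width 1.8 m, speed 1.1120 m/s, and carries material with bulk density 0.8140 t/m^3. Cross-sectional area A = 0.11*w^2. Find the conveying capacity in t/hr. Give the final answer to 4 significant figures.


A = 0.11 * 1.8^2 = 0.3564 m^2
C = 0.3564 * 1.1120 * 0.8140 * 3600
C = 1161 t/hr


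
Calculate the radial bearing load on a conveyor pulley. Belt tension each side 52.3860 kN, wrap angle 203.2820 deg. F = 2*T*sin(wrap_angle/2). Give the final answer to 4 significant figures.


F = 2 * 52.3860 * sin(203.2820/2 deg)
F = 102.6 kN


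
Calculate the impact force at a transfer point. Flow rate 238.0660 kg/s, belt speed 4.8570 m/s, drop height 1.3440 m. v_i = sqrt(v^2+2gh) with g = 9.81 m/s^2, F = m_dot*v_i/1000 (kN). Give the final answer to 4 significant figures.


v_i = sqrt(4.8570^2 + 2*9.81*1.3440) = 7.06822 m/s
F = 238.0660 * 7.06822 / 1000
F = 1.683 kN


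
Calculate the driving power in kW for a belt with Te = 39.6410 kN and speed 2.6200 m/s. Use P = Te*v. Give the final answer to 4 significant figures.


P = Te * v = 39.6410 * 2.6200
P = 103.9 kW


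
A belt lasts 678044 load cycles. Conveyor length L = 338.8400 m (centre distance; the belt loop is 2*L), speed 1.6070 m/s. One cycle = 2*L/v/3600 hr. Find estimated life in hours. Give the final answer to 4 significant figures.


cycle_time = 2 * 338.8400 / 1.6070 / 3600 = 0.11714 hr
life = 678044 * 0.11714 = 79430 hours


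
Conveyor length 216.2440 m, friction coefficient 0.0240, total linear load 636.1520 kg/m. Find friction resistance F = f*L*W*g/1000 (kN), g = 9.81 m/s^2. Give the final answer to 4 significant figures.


F = 0.0240 * 216.2440 * 636.1520 * 9.81 / 1000
F = 32.39 kN


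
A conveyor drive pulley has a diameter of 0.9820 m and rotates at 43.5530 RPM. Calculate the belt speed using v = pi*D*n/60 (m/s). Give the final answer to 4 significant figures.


v = pi * 0.9820 * 43.5530 / 60
v = 2.239 m/s


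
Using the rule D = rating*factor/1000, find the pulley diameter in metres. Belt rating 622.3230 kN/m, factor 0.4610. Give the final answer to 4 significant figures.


D = 622.3230 * 0.4610 / 1000
D = 0.2869 m


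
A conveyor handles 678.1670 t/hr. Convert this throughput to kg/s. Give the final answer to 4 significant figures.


m_dot = 678.1670 * 1000 / 3600
m_dot = 188.4 kg/s


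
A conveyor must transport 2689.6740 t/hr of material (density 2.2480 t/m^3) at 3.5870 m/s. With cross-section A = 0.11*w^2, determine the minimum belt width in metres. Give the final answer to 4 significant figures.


A_req = 2689.6740 / (3.5870 * 2.2480 * 3600) = 0.0926551 m^2
w = sqrt(0.0926551 / 0.11)
w = 0.9178 m


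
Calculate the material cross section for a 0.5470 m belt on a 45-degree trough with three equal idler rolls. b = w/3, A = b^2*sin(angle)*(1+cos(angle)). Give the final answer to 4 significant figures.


b = 0.5470/3 = 0.182333 m
A = 0.182333^2 * sin(45 deg) * (1 + cos(45 deg))
A = 0.04013 m^2


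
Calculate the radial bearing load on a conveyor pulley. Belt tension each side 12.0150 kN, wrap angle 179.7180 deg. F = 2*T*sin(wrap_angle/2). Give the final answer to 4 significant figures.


F = 2 * 12.0150 * sin(179.7180/2 deg)
F = 24.03 kN


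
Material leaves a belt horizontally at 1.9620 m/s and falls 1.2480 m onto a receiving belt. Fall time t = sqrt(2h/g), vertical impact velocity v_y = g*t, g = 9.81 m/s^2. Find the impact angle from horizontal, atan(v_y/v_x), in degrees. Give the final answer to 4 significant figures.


t = sqrt(2*1.2480/9.81) = 0.504415 s
v_y = 9.81 * 0.504415 = 4.94831 m/s
angle = atan(4.94831 / 1.9620) = 68.37 deg


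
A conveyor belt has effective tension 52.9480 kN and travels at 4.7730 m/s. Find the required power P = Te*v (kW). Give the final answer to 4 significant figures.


P = Te * v = 52.9480 * 4.7730
P = 252.7 kW


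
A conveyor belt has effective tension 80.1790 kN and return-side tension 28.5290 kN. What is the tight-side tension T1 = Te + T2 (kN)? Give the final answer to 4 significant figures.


T1 = Te + T2 = 80.1790 + 28.5290
T1 = 108.7 kN


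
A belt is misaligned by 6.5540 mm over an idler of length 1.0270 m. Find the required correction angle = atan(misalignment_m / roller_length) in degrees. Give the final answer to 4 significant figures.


misalign_m = 6.5540 / 1000 = 0.006554 m
angle = atan(0.006554 / 1.0270)
angle = 0.3656 deg


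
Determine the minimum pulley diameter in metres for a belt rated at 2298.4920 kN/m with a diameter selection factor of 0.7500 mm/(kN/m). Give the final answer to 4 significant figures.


D = 2298.4920 * 0.7500 / 1000
D = 1.724 m


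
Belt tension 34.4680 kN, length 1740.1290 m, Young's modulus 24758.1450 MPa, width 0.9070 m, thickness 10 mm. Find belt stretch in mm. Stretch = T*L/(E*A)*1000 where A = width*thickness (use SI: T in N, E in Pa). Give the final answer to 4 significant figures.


A = 0.9070 * 0.01 = 0.00907 m^2
Stretch = 34.4680*1000 * 1740.1290 / (24758.1450e6 * 0.00907) * 1000
Stretch = 267.1 mm


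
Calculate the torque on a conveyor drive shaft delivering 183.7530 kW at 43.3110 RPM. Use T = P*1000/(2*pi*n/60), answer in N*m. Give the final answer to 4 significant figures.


omega = 2*pi*43.3110/60 = 4.53552 rad/s
T = 183.7530*1000 / 4.53552
T = 40510 N*m


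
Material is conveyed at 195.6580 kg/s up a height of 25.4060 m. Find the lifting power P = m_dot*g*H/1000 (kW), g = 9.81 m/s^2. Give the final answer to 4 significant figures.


P = 195.6580 * 9.81 * 25.4060 / 1000
P = 48.76 kW


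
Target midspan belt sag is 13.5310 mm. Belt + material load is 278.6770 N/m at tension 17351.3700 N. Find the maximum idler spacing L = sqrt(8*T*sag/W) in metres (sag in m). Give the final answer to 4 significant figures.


sag = 13.5310/1000 = 0.013531 m
L = sqrt(8 * 17351.3700 * 0.013531 / 278.6770)
L = 2.596 m


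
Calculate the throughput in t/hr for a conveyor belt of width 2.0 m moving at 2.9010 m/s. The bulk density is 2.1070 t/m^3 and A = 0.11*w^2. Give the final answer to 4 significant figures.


A = 0.11 * 2.0^2 = 0.44 m^2
C = 0.44 * 2.9010 * 2.1070 * 3600
C = 9682 t/hr


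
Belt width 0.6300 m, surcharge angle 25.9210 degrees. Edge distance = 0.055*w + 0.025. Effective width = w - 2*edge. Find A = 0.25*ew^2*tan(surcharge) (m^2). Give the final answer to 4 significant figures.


edge = 0.055*0.6300 + 0.025 = 0.05965 m
ew = 0.6300 - 2*0.05965 = 0.5107 m
A = 0.25 * 0.5107^2 * tan(25.9210 deg)
A = 0.03169 m^2


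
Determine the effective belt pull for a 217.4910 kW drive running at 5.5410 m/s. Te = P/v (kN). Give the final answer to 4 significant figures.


Te = P / v = 217.4910 / 5.5410
Te = 39.25 kN


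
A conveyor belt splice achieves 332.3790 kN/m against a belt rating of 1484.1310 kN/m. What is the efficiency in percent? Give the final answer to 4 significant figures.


Eff = 332.3790 / 1484.1310 * 100
Eff = 22.40 %


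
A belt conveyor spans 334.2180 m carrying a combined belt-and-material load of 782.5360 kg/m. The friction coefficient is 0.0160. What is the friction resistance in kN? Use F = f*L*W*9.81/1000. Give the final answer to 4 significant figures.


F = 0.0160 * 334.2180 * 782.5360 * 9.81 / 1000
F = 41.05 kN


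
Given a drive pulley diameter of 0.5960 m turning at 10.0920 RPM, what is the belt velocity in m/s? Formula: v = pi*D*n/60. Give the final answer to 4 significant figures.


v = pi * 0.5960 * 10.0920 / 60
v = 0.3149 m/s


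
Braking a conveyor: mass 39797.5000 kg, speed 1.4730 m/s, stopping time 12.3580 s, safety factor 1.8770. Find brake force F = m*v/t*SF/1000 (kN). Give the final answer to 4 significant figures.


F = 39797.5000 * 1.4730 / 12.3580 * 1.8770 / 1000
F = 8.904 kN


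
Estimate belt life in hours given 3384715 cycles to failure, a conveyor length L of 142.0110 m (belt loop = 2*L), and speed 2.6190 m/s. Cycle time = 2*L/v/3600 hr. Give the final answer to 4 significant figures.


cycle_time = 2 * 142.0110 / 2.6190 / 3600 = 0.0301241 hr
life = 3384715 * 0.0301241 = 102000 hours


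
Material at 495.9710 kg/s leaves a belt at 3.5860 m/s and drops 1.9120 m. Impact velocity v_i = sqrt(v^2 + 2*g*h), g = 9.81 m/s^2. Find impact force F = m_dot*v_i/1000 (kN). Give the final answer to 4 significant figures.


v_i = sqrt(3.5860^2 + 2*9.81*1.9120) = 7.09738 m/s
F = 495.9710 * 7.09738 / 1000
F = 3.520 kN


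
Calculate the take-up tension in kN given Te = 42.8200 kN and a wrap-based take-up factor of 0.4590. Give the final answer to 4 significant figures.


T_tu = 42.8200 * 0.4590
T_tu = 19.65 kN


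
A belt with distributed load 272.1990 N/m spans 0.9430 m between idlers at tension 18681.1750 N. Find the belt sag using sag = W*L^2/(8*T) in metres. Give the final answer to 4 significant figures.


sag = 272.1990 * 0.9430^2 / (8 * 18681.1750)
sag = 0.001620 m


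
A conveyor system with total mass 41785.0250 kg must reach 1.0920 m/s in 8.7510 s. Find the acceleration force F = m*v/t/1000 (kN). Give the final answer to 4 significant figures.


F = 41785.0250 * 1.0920 / 8.7510 / 1000
F = 5.214 kN


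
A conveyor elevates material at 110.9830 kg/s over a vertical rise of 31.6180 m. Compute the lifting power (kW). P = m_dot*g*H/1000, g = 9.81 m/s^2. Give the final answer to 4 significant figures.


P = 110.9830 * 9.81 * 31.6180 / 1000
P = 34.42 kW


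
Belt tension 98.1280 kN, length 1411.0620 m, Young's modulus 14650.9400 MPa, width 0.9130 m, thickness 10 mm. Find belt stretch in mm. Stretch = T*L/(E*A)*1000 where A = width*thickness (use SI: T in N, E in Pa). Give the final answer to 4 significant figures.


A = 0.9130 * 0.01 = 0.00913 m^2
Stretch = 98.1280*1000 * 1411.0620 / (14650.9400e6 * 0.00913) * 1000
Stretch = 1035 mm


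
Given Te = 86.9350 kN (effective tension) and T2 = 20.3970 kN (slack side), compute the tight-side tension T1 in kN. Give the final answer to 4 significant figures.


T1 = Te + T2 = 86.9350 + 20.3970
T1 = 107.3 kN


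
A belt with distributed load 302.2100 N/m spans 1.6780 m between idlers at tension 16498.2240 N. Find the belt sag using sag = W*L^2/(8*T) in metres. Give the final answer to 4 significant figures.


sag = 302.2100 * 1.6780^2 / (8 * 16498.2240)
sag = 0.006447 m


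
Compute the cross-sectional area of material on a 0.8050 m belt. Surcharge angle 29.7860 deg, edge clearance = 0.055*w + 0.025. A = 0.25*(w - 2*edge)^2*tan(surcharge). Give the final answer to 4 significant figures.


edge = 0.055*0.8050 + 0.025 = 0.069275 m
ew = 0.8050 - 2*0.069275 = 0.66645 m
A = 0.25 * 0.66645^2 * tan(29.7860 deg)
A = 0.06356 m^2


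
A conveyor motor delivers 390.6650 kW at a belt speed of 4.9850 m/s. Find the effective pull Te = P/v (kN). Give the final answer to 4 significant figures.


Te = P / v = 390.6650 / 4.9850
Te = 78.37 kN


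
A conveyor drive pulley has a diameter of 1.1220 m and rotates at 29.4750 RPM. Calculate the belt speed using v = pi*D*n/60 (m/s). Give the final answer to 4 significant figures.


v = pi * 1.1220 * 29.4750 / 60
v = 1.732 m/s


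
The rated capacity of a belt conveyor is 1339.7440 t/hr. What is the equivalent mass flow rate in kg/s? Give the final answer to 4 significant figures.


m_dot = 1339.7440 * 1000 / 3600
m_dot = 372.2 kg/s


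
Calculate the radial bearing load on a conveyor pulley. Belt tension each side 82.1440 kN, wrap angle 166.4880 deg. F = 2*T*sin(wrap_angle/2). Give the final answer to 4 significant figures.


F = 2 * 82.1440 * sin(166.4880/2 deg)
F = 163.1 kN


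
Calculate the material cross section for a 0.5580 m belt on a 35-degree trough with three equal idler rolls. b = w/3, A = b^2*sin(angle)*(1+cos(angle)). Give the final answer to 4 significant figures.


b = 0.5580/3 = 0.186 m
A = 0.186^2 * sin(35 deg) * (1 + cos(35 deg))
A = 0.03610 m^2


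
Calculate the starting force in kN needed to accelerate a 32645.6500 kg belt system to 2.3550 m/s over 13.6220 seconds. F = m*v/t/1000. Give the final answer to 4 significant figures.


F = 32645.6500 * 2.3550 / 13.6220 / 1000
F = 5.644 kN


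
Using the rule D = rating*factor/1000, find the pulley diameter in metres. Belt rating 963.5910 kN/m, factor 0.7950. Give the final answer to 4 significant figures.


D = 963.5910 * 0.7950 / 1000
D = 0.7661 m


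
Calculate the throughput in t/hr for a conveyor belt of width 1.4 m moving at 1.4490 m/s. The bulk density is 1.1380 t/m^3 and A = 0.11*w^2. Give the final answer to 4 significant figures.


A = 0.11 * 1.4^2 = 0.2156 m^2
C = 0.2156 * 1.4490 * 1.1380 * 3600
C = 1280 t/hr


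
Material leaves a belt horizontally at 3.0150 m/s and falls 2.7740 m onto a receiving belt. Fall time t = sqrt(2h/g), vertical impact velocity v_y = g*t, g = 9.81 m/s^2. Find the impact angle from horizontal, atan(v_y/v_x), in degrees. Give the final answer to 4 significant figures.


t = sqrt(2*2.7740/9.81) = 0.752028 s
v_y = 9.81 * 0.752028 = 7.37739 m/s
angle = atan(7.37739 / 3.0150) = 67.77 deg


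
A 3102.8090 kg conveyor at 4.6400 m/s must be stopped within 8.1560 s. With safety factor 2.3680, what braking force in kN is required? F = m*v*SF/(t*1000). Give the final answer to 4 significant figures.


F = 3102.8090 * 4.6400 / 8.1560 * 2.3680 / 1000
F = 4.180 kN


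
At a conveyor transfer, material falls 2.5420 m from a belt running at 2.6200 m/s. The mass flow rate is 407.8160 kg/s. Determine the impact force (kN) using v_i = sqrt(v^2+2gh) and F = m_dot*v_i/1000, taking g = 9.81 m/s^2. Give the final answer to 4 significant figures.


v_i = sqrt(2.6200^2 + 2*9.81*2.5420) = 7.53249 m/s
F = 407.8160 * 7.53249 / 1000
F = 3.072 kN


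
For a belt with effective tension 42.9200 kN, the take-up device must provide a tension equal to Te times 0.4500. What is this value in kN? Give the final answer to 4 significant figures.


T_tu = 42.9200 * 0.4500
T_tu = 19.31 kN


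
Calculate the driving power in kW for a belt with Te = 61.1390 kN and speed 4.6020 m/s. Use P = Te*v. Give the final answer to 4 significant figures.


P = Te * v = 61.1390 * 4.6020
P = 281.4 kW


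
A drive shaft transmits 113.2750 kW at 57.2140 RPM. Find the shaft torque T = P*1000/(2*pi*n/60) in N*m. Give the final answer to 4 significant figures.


omega = 2*pi*57.2140/60 = 5.99144 rad/s
T = 113.2750*1000 / 5.99144
T = 18910 N*m


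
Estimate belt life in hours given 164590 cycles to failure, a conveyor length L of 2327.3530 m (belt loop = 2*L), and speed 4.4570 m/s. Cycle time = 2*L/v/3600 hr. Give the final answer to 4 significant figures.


cycle_time = 2 * 2327.3530 / 4.4570 / 3600 = 0.2901 hr
life = 164590 * 0.2901 = 47750 hours


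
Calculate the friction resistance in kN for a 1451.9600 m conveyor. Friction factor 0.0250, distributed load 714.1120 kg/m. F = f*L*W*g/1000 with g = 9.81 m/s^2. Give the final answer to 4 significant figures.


F = 0.0250 * 1451.9600 * 714.1120 * 9.81 / 1000
F = 254.3 kN


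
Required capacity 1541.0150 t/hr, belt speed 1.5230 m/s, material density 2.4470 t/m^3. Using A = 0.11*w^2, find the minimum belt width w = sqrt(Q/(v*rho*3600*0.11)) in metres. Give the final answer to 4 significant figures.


A_req = 1541.0150 / (1.5230 * 2.4470 * 3600) = 0.11486 m^2
w = sqrt(0.11486 / 0.11)
w = 1.022 m


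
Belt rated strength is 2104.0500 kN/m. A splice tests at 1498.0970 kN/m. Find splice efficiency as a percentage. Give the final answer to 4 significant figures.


Eff = 1498.0970 / 2104.0500 * 100
Eff = 71.20 %


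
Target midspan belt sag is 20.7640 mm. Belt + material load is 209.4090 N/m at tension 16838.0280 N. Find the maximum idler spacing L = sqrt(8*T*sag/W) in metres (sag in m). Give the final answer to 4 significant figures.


sag = 20.7640/1000 = 0.020764 m
L = sqrt(8 * 16838.0280 * 0.020764 / 209.4090)
L = 3.655 m


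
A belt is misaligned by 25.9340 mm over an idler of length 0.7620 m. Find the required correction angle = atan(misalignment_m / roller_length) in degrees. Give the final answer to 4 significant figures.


misalign_m = 25.9340 / 1000 = 0.025934 m
angle = atan(0.025934 / 0.7620)
angle = 1.949 deg


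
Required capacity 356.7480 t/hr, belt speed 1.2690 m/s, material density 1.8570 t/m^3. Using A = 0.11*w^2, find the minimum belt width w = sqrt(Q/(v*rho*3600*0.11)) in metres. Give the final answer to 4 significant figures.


A_req = 356.7480 / (1.2690 * 1.8570 * 3600) = 0.0420519 m^2
w = sqrt(0.0420519 / 0.11)
w = 0.6183 m


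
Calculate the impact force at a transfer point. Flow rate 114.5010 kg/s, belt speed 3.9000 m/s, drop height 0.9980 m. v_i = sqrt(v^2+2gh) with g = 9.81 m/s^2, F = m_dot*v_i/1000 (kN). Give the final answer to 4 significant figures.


v_i = sqrt(3.9000^2 + 2*9.81*0.9980) = 5.89837 m/s
F = 114.5010 * 5.89837 / 1000
F = 0.6754 kN


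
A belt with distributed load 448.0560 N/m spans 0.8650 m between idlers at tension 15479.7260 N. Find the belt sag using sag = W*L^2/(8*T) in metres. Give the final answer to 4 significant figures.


sag = 448.0560 * 0.8650^2 / (8 * 15479.7260)
sag = 0.002707 m


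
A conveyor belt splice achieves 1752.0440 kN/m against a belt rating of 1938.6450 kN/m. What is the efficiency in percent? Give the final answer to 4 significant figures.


Eff = 1752.0440 / 1938.6450 * 100
Eff = 90.37 %


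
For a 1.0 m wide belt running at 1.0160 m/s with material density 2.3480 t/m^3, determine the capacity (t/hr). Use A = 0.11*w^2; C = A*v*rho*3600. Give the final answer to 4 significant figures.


A = 0.11 * 1.0^2 = 0.11 m^2
C = 0.11 * 1.0160 * 2.3480 * 3600
C = 944.7 t/hr


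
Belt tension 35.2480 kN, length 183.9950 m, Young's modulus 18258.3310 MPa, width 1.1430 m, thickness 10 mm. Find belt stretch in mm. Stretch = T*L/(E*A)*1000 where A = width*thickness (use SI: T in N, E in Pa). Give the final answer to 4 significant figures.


A = 1.1430 * 0.01 = 0.01143 m^2
Stretch = 35.2480*1000 * 183.9950 / (18258.3310e6 * 0.01143) * 1000
Stretch = 31.08 mm


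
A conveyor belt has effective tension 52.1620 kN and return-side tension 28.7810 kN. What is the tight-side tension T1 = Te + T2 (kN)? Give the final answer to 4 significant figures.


T1 = Te + T2 = 52.1620 + 28.7810
T1 = 80.94 kN


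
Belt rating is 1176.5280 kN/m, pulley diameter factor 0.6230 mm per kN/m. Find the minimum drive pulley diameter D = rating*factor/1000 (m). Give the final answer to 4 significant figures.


D = 1176.5280 * 0.6230 / 1000
D = 0.7330 m


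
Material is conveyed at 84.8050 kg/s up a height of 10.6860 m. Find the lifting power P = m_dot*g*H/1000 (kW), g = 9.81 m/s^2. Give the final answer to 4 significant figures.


P = 84.8050 * 9.81 * 10.6860 / 1000
P = 8.890 kW


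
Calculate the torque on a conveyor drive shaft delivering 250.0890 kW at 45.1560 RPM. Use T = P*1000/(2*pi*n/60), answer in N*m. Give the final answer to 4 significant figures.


omega = 2*pi*45.1560/60 = 4.72873 rad/s
T = 250.0890*1000 / 4.72873
T = 52890 N*m


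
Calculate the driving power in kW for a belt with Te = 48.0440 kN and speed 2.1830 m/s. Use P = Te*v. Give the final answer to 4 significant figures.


P = Te * v = 48.0440 * 2.1830
P = 104.9 kW


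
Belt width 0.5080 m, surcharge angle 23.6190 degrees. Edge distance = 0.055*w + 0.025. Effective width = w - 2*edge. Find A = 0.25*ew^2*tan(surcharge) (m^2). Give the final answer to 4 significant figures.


edge = 0.055*0.5080 + 0.025 = 0.05294 m
ew = 0.5080 - 2*0.05294 = 0.40212 m
A = 0.25 * 0.40212^2 * tan(23.6190 deg)
A = 0.01768 m^2


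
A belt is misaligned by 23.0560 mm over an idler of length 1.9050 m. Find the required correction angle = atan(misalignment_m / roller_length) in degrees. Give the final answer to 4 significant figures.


misalign_m = 23.0560 / 1000 = 0.023056 m
angle = atan(0.023056 / 1.9050)
angle = 0.6934 deg


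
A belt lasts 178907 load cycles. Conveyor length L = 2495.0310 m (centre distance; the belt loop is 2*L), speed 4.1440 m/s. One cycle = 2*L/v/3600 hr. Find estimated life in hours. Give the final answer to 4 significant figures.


cycle_time = 2 * 2495.0310 / 4.1440 / 3600 = 0.33449 hr
life = 178907 * 0.33449 = 59840 hours


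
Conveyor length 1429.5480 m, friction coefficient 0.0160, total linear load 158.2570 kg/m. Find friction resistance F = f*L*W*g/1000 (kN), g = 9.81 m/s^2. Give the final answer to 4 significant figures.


F = 0.0160 * 1429.5480 * 158.2570 * 9.81 / 1000
F = 35.51 kN


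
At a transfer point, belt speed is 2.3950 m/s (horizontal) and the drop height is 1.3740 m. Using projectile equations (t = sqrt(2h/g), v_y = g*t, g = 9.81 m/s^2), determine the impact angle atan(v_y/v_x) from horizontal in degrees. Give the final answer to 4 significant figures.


t = sqrt(2*1.3740/9.81) = 0.529266 s
v_y = 9.81 * 0.529266 = 5.1921 m/s
angle = atan(5.1921 / 2.3950) = 65.24 deg


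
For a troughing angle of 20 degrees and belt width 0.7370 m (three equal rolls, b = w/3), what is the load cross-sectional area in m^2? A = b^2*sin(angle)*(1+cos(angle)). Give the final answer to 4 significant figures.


b = 0.7370/3 = 0.245667 m
A = 0.245667^2 * sin(20 deg) * (1 + cos(20 deg))
A = 0.04004 m^2


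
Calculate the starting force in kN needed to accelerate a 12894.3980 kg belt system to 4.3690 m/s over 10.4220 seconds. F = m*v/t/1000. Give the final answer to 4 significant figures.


F = 12894.3980 * 4.3690 / 10.4220 / 1000
F = 5.405 kN


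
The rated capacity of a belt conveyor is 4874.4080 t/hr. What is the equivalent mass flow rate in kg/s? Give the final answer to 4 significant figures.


m_dot = 4874.4080 * 1000 / 3600
m_dot = 1354 kg/s


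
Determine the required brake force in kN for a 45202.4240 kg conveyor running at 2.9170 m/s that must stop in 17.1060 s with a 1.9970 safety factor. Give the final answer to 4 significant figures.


F = 45202.4240 * 2.9170 / 17.1060 * 1.9970 / 1000
F = 15.39 kN


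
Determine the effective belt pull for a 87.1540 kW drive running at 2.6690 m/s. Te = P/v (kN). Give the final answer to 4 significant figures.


Te = P / v = 87.1540 / 2.6690
Te = 32.65 kN


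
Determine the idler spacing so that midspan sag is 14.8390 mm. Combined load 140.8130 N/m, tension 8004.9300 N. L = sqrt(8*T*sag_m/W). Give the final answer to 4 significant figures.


sag = 14.8390/1000 = 0.014839 m
L = sqrt(8 * 8004.9300 * 0.014839 / 140.8130)
L = 2.598 m


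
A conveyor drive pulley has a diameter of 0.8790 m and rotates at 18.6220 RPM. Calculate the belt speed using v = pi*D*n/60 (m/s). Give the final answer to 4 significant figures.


v = pi * 0.8790 * 18.6220 / 60
v = 0.8571 m/s


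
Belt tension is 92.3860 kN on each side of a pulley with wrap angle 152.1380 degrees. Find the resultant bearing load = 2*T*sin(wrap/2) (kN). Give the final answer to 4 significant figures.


F = 2 * 92.3860 * sin(152.1380/2 deg)
F = 179.3 kN


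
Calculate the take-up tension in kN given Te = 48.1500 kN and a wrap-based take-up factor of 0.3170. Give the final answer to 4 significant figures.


T_tu = 48.1500 * 0.3170
T_tu = 15.26 kN


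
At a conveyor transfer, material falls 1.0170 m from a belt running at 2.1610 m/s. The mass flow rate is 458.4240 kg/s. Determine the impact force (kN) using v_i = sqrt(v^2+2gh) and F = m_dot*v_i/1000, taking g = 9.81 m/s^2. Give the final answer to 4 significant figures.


v_i = sqrt(2.1610^2 + 2*9.81*1.0170) = 4.9622 m/s
F = 458.4240 * 4.9622 / 1000
F = 2.275 kN


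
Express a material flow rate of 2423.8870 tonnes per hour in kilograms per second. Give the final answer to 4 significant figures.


m_dot = 2423.8870 * 1000 / 3600
m_dot = 673.3 kg/s


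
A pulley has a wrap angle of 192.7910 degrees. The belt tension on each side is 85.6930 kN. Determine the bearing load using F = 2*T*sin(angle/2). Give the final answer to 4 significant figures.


F = 2 * 85.6930 * sin(192.7910/2 deg)
F = 170.3 kN


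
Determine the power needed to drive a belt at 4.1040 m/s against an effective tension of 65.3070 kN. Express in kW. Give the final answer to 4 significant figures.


P = Te * v = 65.3070 * 4.1040
P = 268.0 kW


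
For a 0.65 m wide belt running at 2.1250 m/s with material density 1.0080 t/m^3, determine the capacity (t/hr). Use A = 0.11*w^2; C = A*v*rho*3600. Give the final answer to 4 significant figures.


A = 0.11 * 0.65^2 = 0.046475 m^2
C = 0.046475 * 2.1250 * 1.0080 * 3600
C = 358.4 t/hr


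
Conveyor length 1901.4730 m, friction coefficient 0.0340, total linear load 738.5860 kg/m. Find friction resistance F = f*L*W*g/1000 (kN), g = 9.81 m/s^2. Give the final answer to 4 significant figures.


F = 0.0340 * 1901.4730 * 738.5860 * 9.81 / 1000
F = 468.4 kN


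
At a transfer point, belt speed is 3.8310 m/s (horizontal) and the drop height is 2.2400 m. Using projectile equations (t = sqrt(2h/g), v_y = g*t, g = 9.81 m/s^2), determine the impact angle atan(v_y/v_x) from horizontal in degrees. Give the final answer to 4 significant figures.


t = sqrt(2*2.2400/9.81) = 0.675779 s
v_y = 9.81 * 0.675779 = 6.62939 m/s
angle = atan(6.62939 / 3.8310) = 59.98 deg


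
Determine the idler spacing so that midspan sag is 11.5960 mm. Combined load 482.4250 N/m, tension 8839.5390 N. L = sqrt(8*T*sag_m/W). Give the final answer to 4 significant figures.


sag = 11.5960/1000 = 0.011596 m
L = sqrt(8 * 8839.5390 * 0.011596 / 482.4250)
L = 1.304 m


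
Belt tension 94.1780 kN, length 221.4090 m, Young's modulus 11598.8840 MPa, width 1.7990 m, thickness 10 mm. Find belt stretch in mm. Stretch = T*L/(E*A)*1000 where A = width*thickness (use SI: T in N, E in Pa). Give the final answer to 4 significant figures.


A = 1.7990 * 0.01 = 0.01799 m^2
Stretch = 94.1780*1000 * 221.4090 / (11598.8840e6 * 0.01799) * 1000
Stretch = 99.93 mm


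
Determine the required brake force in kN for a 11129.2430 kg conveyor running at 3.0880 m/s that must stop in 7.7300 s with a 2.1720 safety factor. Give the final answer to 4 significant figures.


F = 11129.2430 * 3.0880 / 7.7300 * 2.1720 / 1000
F = 9.657 kN


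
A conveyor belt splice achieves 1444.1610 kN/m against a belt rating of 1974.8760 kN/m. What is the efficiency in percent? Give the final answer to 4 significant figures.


Eff = 1444.1610 / 1974.8760 * 100
Eff = 73.13 %


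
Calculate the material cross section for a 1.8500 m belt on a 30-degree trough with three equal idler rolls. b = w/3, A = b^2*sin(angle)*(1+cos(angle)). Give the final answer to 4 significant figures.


b = 1.8500/3 = 0.616667 m
A = 0.616667^2 * sin(30 deg) * (1 + cos(30 deg))
A = 0.3548 m^2


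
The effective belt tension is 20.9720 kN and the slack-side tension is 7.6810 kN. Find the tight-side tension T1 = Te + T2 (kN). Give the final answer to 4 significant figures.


T1 = Te + T2 = 20.9720 + 7.6810
T1 = 28.65 kN


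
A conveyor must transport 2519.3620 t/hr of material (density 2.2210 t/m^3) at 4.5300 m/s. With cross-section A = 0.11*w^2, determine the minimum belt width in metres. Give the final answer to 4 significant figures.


A_req = 2519.3620 / (4.5300 * 2.2210 * 3600) = 0.0695571 m^2
w = sqrt(0.0695571 / 0.11)
w = 0.7952 m


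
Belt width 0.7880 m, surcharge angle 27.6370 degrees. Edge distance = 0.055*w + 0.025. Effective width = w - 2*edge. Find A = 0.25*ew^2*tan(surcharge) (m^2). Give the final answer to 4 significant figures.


edge = 0.055*0.7880 + 0.025 = 0.06834 m
ew = 0.7880 - 2*0.06834 = 0.65132 m
A = 0.25 * 0.65132^2 * tan(27.6370 deg)
A = 0.05553 m^2


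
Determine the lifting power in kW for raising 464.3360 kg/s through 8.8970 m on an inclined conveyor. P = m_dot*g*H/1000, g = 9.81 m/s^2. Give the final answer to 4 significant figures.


P = 464.3360 * 9.81 * 8.8970 / 1000
P = 40.53 kW


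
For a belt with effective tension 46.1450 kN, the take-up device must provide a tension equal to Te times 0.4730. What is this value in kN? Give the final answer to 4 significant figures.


T_tu = 46.1450 * 0.4730
T_tu = 21.83 kN


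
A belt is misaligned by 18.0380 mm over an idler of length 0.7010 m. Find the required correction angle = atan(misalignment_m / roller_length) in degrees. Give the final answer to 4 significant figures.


misalign_m = 18.0380 / 1000 = 0.018038 m
angle = atan(0.018038 / 0.7010)
angle = 1.474 deg


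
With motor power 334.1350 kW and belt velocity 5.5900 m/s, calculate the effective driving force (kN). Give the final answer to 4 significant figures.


Te = P / v = 334.1350 / 5.5900
Te = 59.77 kN


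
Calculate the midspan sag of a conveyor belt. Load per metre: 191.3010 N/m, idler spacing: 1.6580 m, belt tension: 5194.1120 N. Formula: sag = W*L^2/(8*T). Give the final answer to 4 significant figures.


sag = 191.3010 * 1.6580^2 / (8 * 5194.1120)
sag = 0.01266 m


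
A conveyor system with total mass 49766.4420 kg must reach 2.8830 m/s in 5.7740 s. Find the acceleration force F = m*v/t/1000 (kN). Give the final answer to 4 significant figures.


F = 49766.4420 * 2.8830 / 5.7740 / 1000
F = 24.85 kN


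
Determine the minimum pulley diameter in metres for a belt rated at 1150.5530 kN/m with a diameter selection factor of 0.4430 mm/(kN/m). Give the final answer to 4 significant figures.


D = 1150.5530 * 0.4430 / 1000
D = 0.5097 m


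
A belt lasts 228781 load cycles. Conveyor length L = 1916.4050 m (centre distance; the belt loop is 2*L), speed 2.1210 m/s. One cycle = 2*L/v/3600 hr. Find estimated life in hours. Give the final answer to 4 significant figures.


cycle_time = 2 * 1916.4050 / 2.1210 / 3600 = 0.501966 hr
life = 228781 * 0.501966 = 114800 hours


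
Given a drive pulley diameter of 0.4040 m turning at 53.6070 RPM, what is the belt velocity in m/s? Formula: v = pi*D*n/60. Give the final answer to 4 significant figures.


v = pi * 0.4040 * 53.6070 / 60
v = 1.134 m/s


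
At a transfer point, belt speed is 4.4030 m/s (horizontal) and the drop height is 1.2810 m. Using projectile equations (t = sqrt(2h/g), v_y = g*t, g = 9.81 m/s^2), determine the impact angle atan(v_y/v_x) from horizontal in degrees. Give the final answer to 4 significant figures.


t = sqrt(2*1.2810/9.81) = 0.51104 s
v_y = 9.81 * 0.51104 = 5.0133 m/s
angle = atan(5.0133 / 4.4030) = 48.71 deg
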